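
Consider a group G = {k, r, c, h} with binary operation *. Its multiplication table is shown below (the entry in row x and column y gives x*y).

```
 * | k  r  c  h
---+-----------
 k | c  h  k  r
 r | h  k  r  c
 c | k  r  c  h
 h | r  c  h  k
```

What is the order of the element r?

The identity element is c (its row matches the header).
r^1 = r
r^2 = r*r = k
r^3 = k*r = h
r^4 = h*r = c
The first power of r equal to the identity is r^4, so ord(r) = 4.

4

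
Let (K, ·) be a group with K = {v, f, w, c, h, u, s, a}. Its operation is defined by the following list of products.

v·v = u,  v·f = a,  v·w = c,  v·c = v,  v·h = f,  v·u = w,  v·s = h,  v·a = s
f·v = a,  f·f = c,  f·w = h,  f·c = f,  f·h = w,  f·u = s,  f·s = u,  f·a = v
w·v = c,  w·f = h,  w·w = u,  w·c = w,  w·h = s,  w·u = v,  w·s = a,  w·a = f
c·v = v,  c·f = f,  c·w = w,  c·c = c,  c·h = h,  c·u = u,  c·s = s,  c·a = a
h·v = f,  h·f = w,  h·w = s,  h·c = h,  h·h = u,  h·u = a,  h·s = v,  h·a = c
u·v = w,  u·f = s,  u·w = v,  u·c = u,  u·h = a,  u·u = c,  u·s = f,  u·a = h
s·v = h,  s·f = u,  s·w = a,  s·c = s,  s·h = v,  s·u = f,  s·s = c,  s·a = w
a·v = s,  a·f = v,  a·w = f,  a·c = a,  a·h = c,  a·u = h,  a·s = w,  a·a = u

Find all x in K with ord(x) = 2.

{f, s, u}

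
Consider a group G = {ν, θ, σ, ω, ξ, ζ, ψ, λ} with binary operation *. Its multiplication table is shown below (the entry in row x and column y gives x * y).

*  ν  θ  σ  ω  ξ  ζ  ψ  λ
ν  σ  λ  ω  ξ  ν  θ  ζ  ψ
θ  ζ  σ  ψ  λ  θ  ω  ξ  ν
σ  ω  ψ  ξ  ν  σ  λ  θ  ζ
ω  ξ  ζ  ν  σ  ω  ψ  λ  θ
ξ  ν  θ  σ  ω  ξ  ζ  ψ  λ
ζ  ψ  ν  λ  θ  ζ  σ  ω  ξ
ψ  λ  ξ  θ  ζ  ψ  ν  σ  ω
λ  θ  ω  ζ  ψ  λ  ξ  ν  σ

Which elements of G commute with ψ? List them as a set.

Compare row ψ with column ψ entry by entry.
σ * ψ = θ = ψ * σ, so σ commutes with ψ.
ω * ψ = λ but ψ * ω = ζ, so ω does not.
Collecting the elements that commute with ψ: C(ψ) = {θ, ξ, σ, ψ}.

{θ, ξ, σ, ψ}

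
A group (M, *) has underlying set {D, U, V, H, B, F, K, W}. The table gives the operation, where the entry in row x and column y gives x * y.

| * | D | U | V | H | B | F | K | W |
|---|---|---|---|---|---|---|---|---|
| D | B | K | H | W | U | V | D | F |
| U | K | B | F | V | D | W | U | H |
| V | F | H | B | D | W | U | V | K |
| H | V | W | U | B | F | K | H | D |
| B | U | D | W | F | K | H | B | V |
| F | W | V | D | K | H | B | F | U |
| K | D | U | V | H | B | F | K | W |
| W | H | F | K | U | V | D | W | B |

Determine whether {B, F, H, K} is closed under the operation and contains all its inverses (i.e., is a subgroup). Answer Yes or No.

Yes

{B, F, H, K} contains the identity K.
Checking products: every product of two elements of {B, F, H, K} (read from the table) lies in {B, F, H, K}, so the set is closed.
In a finite group, a nonempty closed subset is a subgroup. So {B, F, H, K} ≤ M.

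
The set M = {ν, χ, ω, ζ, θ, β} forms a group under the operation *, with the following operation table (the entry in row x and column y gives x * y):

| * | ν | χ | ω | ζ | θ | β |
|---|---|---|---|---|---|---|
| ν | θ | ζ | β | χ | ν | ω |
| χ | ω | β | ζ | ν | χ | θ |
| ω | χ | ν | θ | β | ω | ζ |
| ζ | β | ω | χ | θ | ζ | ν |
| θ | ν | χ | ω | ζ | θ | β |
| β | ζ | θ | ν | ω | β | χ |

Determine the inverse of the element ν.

First locate the identity: row θ matches the header, so θ is the identity.
Scan row ν for θ: ν * ν = θ. Hence ν^(-1) = ν.
(Structurally, M here is isomorphic to the symmetric group S_3.)

ν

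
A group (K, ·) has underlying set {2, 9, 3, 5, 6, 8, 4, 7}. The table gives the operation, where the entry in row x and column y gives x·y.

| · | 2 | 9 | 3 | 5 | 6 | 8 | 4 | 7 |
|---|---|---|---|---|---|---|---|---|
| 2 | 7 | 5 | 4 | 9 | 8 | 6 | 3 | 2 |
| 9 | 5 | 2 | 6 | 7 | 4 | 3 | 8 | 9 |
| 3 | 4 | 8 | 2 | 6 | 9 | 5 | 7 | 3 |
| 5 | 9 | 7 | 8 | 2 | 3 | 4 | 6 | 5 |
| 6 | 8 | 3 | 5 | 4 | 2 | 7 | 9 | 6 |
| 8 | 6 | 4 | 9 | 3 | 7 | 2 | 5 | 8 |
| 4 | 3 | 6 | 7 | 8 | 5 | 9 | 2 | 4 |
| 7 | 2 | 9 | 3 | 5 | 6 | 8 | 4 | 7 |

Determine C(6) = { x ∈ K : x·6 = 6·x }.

Compare row 6 with column 6 entry by entry.
8·6 = 7 = 6·8, so 8 commutes with 6.
9·6 = 4 but 6·9 = 3, so 9 does not.
Collecting the elements that commute with 6: C(6) = {2, 6, 7, 8}.

{2, 6, 7, 8}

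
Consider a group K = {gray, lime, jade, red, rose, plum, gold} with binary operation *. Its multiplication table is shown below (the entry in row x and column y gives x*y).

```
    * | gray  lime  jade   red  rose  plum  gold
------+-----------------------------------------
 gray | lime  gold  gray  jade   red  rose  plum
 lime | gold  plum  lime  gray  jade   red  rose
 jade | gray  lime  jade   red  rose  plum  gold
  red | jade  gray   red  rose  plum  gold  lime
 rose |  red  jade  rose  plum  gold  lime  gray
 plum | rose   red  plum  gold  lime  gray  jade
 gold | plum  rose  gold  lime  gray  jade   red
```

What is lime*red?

gray

Read row lime, column red: lime*red = gray.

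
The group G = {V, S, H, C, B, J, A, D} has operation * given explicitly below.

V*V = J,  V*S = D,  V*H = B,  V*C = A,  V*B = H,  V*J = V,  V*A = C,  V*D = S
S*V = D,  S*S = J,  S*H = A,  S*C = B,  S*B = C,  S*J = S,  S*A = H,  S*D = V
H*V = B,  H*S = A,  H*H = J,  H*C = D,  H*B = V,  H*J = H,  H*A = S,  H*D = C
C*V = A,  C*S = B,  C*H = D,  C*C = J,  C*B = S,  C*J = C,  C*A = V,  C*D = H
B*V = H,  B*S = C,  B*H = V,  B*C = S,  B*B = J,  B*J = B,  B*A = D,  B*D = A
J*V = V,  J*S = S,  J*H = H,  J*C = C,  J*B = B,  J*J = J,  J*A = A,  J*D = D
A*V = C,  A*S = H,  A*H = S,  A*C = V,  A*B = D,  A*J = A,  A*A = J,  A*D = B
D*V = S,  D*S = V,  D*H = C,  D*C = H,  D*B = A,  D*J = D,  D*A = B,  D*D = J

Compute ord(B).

2

The identity element is J (its row matches the header).
B^1 = B
B^2 = B*B = J
The first power of B equal to the identity is B^2, so ord(B) = 2.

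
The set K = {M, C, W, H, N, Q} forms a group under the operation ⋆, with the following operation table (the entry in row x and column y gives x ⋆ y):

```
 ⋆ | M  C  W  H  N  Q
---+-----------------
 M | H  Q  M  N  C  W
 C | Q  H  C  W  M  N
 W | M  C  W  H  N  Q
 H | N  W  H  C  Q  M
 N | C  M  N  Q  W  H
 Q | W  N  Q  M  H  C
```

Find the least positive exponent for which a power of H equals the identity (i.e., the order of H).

The identity element is W (its row matches the header).
H^1 = H
H^2 = H ⋆ H = C
H^3 = C ⋆ H = W
The first power of H equal to the identity is H^3, so ord(H) = 3.
(Structurally, K here is isomorphic to the cyclic group Z_6.)

3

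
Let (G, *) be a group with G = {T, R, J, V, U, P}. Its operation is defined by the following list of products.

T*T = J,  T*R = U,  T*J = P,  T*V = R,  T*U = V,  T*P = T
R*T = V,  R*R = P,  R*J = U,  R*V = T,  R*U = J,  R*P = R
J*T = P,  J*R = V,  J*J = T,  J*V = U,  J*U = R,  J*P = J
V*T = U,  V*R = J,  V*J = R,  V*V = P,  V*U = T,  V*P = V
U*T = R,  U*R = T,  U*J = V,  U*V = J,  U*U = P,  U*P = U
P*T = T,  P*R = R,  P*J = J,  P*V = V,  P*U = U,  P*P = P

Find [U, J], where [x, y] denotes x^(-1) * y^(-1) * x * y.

T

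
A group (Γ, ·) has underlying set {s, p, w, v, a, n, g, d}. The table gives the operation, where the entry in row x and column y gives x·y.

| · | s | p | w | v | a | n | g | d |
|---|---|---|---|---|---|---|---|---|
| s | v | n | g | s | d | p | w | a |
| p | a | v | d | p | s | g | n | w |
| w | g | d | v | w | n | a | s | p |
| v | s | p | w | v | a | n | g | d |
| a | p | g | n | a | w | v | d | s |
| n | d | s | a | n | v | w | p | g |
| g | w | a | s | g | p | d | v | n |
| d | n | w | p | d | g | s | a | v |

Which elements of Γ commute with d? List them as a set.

{d, p, v, w}

Compare row d with column d entry by entry.
p·d = w = d·p, so p commutes with d.
n·d = g but d·n = s, so n does not.
Collecting the elements that commute with d: C(d) = {d, p, v, w}.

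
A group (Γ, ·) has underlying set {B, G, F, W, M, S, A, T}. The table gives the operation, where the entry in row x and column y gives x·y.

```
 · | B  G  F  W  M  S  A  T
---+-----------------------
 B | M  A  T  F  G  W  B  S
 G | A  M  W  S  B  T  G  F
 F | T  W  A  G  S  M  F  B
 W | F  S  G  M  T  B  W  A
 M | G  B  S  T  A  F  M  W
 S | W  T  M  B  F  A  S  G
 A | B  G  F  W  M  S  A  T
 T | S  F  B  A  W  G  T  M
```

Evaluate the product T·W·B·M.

G

T·W = A
A·B = B
B·M = G
(Structurally, Γ here is isomorphic to Z_2 x Z_4.)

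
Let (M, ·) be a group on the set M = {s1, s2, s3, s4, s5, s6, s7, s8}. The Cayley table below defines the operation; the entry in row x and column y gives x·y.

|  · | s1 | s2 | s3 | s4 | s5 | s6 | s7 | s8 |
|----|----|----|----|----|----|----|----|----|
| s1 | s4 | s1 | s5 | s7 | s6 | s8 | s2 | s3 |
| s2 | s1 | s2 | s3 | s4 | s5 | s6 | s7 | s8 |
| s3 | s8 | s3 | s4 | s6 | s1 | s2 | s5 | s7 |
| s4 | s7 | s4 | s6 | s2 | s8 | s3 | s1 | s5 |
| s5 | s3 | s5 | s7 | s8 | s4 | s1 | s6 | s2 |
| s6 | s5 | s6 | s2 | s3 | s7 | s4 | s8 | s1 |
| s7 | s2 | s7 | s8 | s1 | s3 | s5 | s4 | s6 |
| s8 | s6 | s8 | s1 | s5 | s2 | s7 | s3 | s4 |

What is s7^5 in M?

s7^1 = s7
s7^2 = s7·s7 = s4
s7^3 = s4·s7 = s1
s7^4 = s1·s7 = s2
s7^5 = s2·s7 = s7

s7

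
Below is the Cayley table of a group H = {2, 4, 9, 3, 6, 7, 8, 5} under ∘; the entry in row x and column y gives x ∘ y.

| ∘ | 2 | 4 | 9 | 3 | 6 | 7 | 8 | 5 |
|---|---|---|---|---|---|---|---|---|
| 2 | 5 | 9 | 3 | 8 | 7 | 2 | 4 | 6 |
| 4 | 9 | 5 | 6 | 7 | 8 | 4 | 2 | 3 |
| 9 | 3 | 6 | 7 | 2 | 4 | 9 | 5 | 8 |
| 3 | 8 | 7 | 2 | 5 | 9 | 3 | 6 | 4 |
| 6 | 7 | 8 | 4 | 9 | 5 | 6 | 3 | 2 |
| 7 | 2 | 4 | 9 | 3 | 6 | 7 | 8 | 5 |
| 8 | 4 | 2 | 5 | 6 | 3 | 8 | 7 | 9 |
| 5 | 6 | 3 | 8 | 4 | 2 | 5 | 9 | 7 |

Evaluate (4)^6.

4^1 = 4
4^2 = 4 ∘ 4 = 5
4^3 = 5 ∘ 4 = 3
4^4 = 3 ∘ 4 = 7
4^5 = 7 ∘ 4 = 4
4^6 = 4 ∘ 4 = 5

5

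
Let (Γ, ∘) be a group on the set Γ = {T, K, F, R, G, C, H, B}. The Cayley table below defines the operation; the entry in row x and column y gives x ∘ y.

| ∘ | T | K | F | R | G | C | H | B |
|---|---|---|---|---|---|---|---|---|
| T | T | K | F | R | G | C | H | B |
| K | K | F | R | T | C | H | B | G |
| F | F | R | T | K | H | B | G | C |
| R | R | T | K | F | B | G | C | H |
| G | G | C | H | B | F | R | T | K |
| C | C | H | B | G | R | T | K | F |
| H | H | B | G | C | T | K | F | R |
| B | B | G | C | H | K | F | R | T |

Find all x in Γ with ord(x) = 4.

Identity is T. Compute the order of each non-identity element by repeated multiplication:
  K: K → F → R → T  (order 4)
  F: F → T  (order 2)
  R: R → F → K → T  (order 4)
  G: G → F → H → T  (order 4)
  C: C → T  (order 2)
  H: H → F → G → T  (order 4)
  B: B → T  (order 2)
Elements of order 4: {G, H, K, R}.

{G, H, K, R}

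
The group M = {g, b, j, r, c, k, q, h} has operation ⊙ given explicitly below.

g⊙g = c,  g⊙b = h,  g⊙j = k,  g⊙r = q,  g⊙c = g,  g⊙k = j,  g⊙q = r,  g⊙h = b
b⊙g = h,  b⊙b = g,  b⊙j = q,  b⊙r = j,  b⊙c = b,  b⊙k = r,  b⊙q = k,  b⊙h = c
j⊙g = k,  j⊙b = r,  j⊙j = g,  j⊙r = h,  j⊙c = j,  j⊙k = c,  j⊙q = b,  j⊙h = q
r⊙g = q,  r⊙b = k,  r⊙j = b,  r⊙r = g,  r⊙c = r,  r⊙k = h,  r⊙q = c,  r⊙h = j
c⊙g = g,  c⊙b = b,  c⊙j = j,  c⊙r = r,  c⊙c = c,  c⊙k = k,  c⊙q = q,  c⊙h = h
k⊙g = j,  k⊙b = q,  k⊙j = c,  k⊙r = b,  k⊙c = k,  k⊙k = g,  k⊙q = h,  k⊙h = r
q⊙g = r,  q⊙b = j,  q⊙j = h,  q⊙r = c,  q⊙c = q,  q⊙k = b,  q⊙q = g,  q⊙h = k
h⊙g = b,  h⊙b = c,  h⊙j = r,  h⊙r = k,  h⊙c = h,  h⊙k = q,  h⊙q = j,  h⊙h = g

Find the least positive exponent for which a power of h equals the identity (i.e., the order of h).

4

The identity element is c (its row matches the header).
h^1 = h
h^2 = h ⊙ h = g
h^3 = g ⊙ h = b
h^4 = b ⊙ h = c
The first power of h equal to the identity is h^4, so ord(h) = 4.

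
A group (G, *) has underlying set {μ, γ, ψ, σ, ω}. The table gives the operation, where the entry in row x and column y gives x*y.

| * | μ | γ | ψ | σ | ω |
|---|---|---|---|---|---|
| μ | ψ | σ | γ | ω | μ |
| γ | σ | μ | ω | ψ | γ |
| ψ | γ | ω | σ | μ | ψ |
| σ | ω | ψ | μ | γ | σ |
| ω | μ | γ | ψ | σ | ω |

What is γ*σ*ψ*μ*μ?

γ*σ = ψ
ψ*ψ = σ
σ*μ = ω
ω*μ = μ

μ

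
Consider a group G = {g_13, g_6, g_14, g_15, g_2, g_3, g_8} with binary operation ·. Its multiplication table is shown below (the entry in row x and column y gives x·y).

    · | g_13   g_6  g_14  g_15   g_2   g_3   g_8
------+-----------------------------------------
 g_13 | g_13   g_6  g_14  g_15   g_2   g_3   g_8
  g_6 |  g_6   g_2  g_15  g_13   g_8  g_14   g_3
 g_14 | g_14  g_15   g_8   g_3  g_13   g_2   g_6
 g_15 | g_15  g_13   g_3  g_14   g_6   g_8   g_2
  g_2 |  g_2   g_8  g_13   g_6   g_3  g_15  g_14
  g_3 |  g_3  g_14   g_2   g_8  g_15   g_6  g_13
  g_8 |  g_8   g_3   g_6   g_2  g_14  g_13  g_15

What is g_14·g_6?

g_15

Read row g_14, column g_6: g_14·g_6 = g_15.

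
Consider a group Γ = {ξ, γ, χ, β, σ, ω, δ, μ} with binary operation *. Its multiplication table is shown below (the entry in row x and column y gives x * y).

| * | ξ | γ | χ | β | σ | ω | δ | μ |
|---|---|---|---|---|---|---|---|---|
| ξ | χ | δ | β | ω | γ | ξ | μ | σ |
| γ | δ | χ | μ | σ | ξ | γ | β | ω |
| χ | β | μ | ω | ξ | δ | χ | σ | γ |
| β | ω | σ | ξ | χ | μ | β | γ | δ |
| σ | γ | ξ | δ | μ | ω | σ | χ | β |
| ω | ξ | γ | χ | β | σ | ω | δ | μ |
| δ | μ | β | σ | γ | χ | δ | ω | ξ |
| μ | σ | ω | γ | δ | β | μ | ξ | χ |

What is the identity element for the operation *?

ω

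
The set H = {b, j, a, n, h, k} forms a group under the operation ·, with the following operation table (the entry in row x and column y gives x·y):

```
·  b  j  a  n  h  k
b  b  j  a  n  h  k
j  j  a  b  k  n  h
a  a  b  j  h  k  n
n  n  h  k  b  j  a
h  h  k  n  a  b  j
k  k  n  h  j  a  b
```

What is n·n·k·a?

n·n = b
b·k = k
k·a = h

h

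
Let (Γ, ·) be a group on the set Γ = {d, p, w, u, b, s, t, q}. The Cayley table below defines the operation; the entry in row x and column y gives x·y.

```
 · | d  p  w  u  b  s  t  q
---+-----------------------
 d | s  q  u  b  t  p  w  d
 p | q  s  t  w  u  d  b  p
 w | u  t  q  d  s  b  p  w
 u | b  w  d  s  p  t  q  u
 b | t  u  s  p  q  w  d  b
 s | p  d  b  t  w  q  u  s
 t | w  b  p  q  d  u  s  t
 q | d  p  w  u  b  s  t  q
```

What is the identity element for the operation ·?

The identity e satisfies e·x = x for all x, so its row in the table reproduces the column headers.
Row q reads: d, p, w, u, b, s, t, q — exactly the header order. So q is the identity.

q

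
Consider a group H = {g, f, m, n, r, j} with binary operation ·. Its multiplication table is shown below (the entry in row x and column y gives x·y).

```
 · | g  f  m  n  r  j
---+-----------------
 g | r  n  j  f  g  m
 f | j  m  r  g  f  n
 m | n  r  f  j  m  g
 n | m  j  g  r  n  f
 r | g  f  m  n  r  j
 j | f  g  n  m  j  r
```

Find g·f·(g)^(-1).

The identity is r. In row g, the entry r sits in column g, so g^(-1) = g.
g·f = n
n·g = m

m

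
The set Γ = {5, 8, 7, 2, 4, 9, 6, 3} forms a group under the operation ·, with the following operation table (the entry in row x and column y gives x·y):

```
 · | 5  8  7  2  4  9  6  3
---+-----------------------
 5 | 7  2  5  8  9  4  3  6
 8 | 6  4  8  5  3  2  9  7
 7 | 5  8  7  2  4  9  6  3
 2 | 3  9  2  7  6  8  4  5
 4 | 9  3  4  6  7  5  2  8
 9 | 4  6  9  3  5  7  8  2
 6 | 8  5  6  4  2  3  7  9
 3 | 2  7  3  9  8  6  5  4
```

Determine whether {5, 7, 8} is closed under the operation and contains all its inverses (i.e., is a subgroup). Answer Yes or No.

No

8·8 = 4, which is not in {5, 7, 8}.
The subset is not closed under ·, so it is not a subgroup.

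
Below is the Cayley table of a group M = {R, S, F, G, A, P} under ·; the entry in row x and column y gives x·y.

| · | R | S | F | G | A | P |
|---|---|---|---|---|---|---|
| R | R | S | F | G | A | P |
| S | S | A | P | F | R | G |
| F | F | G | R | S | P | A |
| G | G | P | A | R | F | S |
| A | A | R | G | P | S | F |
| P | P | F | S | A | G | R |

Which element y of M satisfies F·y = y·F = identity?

F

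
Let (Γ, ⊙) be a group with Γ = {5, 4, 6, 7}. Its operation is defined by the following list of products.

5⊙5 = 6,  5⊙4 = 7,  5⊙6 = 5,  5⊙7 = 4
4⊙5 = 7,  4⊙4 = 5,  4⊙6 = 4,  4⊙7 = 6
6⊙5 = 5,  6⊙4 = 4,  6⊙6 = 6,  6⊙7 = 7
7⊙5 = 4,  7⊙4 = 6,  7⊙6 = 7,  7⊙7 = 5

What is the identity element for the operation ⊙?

The identity e satisfies e ⊙ x = x for all x, so its row in the table reproduces the column headers.
Row 6 reads: 5, 4, 6, 7 — exactly the header order. So 6 is the identity.

6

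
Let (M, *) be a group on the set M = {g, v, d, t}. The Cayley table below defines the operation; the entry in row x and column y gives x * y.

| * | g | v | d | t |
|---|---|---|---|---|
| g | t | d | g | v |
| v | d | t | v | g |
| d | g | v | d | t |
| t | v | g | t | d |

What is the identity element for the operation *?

The identity e satisfies e * x = x for all x, so its row in the table reproduces the column headers.
Row d reads: g, v, d, t — exactly the header order. So d is the identity.

d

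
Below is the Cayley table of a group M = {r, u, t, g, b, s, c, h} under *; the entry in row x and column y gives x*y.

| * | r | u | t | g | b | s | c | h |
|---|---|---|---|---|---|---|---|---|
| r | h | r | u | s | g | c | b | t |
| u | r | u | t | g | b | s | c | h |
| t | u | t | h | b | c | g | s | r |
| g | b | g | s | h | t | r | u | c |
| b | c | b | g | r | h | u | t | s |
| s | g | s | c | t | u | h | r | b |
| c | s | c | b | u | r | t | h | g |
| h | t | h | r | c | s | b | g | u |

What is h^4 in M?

u

h^1 = h
h^2 = h*h = u
h^3 = u*h = h
h^4 = h*h = u
(Structurally, M here is isomorphic to the quaternion group Q_8.)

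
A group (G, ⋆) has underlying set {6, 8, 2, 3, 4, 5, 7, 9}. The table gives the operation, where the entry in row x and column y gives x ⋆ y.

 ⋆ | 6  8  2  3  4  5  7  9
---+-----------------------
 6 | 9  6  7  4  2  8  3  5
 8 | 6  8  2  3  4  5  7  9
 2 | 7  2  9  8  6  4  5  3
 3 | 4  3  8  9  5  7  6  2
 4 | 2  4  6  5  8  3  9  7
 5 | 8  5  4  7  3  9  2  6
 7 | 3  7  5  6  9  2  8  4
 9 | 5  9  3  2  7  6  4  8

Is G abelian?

Yes

Check whether the table is symmetric across its main diagonal.
Every entry (row x, col y) equals the entry (row y, col x), so G is abelian.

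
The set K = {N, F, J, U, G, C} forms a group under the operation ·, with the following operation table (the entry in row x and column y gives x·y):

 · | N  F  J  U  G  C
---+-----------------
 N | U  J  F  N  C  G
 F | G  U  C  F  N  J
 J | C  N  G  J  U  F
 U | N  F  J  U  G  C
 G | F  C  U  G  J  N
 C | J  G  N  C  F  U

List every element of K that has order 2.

Identity is U. Compute the order of each non-identity element by repeated multiplication:
  N: N → U  (order 2)
  F: F → U  (order 2)
  J: J → G → U  (order 3)
  G: G → J → U  (order 3)
  C: C → U  (order 2)
Elements of order 2: {C, F, N}.
(Structurally, K here is isomorphic to the symmetric group S_3.)

{C, F, N}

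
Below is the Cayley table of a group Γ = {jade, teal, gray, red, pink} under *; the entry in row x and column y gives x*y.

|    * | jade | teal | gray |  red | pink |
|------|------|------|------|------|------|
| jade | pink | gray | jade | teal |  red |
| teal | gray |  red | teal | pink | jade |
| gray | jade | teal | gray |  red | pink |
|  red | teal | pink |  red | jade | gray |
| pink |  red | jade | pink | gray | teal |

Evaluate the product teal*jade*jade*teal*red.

red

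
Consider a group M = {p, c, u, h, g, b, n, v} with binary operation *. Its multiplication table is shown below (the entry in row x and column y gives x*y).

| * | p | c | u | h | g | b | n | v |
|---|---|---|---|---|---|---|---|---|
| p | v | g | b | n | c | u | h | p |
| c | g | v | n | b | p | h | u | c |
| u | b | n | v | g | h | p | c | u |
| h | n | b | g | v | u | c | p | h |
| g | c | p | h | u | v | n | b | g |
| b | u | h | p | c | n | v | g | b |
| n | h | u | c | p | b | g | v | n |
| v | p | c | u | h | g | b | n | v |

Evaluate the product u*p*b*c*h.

b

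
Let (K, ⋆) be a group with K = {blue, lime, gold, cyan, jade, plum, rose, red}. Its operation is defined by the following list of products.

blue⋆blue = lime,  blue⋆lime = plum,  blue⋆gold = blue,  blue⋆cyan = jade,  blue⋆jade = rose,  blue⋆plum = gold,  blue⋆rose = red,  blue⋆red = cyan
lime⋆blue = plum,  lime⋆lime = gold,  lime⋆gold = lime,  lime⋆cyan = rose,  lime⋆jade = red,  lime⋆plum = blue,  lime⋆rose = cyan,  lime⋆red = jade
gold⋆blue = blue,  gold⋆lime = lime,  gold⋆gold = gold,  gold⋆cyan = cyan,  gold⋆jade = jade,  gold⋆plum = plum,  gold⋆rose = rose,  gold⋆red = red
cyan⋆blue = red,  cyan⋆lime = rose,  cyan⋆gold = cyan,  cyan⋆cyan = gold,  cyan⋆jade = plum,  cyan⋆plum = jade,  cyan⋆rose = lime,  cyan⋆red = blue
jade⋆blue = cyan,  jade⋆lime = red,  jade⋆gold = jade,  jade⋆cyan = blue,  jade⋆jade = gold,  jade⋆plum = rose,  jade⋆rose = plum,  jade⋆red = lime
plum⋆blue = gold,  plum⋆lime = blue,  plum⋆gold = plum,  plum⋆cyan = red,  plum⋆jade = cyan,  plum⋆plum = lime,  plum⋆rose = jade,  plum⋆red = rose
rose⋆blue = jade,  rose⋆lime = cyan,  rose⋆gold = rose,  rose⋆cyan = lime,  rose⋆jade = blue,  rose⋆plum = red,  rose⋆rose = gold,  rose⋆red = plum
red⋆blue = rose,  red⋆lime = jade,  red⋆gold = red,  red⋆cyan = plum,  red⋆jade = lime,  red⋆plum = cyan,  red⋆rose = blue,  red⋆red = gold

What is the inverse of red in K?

red

First locate the identity: row gold matches the header, so gold is the identity.
Scan row red for gold: red ⋆ red = gold. Hence red^(-1) = red.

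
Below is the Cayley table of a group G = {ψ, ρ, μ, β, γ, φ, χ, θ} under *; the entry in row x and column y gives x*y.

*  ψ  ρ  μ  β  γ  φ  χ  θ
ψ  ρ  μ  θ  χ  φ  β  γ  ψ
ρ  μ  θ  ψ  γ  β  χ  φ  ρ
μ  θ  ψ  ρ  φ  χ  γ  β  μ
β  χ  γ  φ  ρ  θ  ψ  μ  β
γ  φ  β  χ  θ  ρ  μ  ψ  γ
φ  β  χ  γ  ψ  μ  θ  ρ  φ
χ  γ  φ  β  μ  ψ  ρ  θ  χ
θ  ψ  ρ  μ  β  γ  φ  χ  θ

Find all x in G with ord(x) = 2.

Identity is θ. Compute the order of each non-identity element by repeated multiplication:
  ψ: ψ → ρ → μ → θ  (order 4)
  ρ: ρ → θ  (order 2)
  μ: μ → ρ → ψ → θ  (order 4)
  β: β → ρ → γ → θ  (order 4)
  γ: γ → ρ → β → θ  (order 4)
  φ: φ → θ  (order 2)
  χ: χ → θ  (order 2)
Elements of order 2: {ρ, φ, χ}.
(Structurally, G here is isomorphic to Z_2 x Z_4.)

{ρ, φ, χ}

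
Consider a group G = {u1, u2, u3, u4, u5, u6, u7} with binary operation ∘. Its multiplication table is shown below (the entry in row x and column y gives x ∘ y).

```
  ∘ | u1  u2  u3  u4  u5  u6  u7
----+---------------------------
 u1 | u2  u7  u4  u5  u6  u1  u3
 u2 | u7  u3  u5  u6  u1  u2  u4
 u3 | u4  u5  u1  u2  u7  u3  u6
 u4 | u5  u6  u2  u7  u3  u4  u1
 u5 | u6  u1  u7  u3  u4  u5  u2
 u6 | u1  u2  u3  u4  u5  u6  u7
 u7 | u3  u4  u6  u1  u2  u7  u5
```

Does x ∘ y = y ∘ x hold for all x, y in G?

Check whether the table is symmetric across its main diagonal.
Every entry (row x, col y) equals the entry (row y, col x), so G is abelian.

Yes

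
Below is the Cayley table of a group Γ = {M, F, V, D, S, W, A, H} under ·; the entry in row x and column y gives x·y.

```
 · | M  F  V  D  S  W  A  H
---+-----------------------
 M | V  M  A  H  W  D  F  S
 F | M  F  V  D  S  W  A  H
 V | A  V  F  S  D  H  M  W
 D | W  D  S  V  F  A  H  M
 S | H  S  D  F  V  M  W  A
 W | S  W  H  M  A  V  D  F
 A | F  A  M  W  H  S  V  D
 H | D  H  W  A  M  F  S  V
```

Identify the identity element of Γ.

The identity e satisfies e·x = x for all x, so its row in the table reproduces the column headers.
Row F reads: M, F, V, D, S, W, A, H — exactly the header order. So F is the identity.
(Structurally, Γ here is isomorphic to the quaternion group Q_8.)

F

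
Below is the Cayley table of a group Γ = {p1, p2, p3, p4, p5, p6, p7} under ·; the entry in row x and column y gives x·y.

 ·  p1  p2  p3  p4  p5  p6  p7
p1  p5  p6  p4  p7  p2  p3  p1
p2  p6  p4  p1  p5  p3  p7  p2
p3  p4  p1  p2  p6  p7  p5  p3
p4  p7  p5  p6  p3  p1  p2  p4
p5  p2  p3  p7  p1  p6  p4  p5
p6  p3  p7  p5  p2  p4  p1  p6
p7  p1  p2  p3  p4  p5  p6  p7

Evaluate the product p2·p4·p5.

p2·p4 = p5
p5·p5 = p6

p6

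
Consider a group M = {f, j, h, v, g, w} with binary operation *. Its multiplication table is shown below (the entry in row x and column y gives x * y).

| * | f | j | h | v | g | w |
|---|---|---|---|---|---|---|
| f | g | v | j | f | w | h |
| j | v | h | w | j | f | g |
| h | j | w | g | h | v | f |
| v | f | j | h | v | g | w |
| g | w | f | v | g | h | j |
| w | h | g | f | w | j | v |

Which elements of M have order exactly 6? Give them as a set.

Identity is v. Compute the order of each non-identity element by repeated multiplication:
  f: f → g → w → h → j → v  (order 6)
  j: j → h → w → g → f → v  (order 6)
  h: h → g → v  (order 3)
  g: g → h → v  (order 3)
  w: w → v  (order 2)
Elements of order 6: {f, j}.
(Structurally, M here is isomorphic to the cyclic group Z_6.)

{f, j}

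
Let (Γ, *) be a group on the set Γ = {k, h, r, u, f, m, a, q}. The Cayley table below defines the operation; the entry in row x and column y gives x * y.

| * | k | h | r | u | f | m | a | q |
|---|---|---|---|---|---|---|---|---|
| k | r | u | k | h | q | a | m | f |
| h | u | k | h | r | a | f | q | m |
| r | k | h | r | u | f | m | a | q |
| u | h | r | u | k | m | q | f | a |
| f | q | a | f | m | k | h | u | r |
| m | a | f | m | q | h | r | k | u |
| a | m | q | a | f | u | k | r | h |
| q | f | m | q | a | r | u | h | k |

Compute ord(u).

4

The identity element is r (its row matches the header).
u^1 = u
u^2 = u * u = k
u^3 = k * u = h
u^4 = h * u = r
The first power of u equal to the identity is u^4, so ord(u) = 4.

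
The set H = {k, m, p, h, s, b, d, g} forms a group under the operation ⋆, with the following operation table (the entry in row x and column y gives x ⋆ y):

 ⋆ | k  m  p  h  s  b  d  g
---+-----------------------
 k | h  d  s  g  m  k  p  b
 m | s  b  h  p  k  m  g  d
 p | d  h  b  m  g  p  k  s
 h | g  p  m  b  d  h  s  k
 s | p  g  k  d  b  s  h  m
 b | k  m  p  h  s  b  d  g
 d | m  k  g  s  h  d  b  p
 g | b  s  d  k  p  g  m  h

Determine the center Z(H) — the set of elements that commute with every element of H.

{b, h}

An element z is central iff its row equals its column in the table.
For m: m ⋆ g = d ≠ s = g ⋆ m, so m ∉ Z.
Checking each element this way leaves Z(H) = {b, h}.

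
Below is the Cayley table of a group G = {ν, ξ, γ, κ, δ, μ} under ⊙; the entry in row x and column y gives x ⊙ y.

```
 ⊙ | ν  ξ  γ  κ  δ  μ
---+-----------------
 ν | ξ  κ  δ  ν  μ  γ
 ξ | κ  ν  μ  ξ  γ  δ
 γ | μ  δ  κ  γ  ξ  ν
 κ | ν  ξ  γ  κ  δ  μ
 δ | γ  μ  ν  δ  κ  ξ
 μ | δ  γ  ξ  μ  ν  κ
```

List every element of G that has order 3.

{ν, ξ}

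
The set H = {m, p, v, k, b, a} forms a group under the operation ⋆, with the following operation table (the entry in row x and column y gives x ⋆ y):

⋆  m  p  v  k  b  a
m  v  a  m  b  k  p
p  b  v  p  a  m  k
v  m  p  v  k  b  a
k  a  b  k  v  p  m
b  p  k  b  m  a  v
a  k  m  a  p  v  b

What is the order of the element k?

2

The identity element is v (its row matches the header).
k^1 = k
k^2 = k ⋆ k = v
The first power of k equal to the identity is k^2, so ord(k) = 2.
(Structurally, H here is isomorphic to the symmetric group S_3.)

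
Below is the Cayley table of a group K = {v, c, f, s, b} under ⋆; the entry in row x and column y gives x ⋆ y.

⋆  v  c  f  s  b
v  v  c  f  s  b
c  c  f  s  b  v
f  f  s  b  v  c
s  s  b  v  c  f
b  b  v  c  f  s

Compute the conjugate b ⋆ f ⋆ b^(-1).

The identity is v. In row b, the entry v sits in column c, so b^(-1) = c.
b ⋆ f = c
c ⋆ c = f

f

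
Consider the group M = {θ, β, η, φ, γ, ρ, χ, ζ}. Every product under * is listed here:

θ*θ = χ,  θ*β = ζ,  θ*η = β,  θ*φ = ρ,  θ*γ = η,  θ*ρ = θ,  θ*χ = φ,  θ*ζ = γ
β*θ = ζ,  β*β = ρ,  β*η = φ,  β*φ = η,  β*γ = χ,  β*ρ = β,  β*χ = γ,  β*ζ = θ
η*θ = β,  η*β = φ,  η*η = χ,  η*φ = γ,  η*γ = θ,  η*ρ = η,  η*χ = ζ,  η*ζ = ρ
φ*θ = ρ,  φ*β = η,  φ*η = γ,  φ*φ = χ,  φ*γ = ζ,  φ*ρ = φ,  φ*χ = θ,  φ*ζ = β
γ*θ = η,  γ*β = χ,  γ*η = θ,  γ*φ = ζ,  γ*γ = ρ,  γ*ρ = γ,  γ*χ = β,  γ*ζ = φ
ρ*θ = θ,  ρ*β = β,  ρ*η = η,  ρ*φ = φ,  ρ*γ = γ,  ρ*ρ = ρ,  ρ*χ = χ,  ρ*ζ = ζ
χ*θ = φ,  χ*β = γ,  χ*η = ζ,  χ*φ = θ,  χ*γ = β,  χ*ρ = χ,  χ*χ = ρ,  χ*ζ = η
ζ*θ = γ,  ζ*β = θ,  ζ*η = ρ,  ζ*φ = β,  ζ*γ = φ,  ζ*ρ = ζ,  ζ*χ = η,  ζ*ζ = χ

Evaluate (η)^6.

η^1 = η
η^2 = η*η = χ
η^3 = χ*η = ζ
η^4 = ζ*η = ρ
η^5 = ρ*η = η
η^6 = η*η = χ
(Structurally, M here is isomorphic to Z_2 x Z_4.)

χ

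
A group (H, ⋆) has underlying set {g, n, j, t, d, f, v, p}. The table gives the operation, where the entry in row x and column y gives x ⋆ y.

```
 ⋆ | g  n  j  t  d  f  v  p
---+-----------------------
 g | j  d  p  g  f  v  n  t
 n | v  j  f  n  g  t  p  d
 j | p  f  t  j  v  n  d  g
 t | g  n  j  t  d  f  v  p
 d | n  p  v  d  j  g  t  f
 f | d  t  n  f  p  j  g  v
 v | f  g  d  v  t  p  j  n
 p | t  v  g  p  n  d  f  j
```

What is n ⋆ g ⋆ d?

n ⋆ g = v
v ⋆ d = t

t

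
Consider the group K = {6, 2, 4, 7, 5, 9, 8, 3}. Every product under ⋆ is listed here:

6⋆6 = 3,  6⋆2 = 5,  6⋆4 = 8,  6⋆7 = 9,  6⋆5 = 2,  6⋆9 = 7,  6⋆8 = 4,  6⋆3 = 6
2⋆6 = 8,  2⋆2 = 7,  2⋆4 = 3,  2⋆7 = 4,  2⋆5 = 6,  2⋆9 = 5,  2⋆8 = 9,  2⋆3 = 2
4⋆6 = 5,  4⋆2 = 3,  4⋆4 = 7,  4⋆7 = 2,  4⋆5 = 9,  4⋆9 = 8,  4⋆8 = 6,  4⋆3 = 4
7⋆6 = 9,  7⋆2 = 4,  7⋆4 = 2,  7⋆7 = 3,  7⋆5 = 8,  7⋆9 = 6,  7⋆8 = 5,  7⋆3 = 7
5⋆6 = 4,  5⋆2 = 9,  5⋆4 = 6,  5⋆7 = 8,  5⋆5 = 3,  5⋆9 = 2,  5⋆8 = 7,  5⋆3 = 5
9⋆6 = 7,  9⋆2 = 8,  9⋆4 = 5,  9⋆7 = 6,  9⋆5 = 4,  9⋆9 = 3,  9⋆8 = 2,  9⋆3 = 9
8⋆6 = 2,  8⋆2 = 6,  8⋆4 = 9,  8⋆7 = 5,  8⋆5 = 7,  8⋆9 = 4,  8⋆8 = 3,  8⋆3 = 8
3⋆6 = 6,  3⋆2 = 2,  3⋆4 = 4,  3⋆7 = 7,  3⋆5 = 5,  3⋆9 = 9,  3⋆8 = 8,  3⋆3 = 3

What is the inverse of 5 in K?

First locate the identity: row 3 matches the header, so 3 is the identity.
Scan row 5 for 3: 5 ⋆ 5 = 3. Hence 5^(-1) = 5.

5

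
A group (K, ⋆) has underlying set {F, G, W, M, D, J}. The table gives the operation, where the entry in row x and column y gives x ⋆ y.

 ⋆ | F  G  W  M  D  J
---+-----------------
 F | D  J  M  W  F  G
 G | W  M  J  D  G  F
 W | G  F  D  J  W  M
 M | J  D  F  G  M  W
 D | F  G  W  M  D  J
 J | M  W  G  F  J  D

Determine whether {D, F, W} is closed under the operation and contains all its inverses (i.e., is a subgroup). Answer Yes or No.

W ⋆ F = G, which is not in {D, F, W}.
The subset is not closed under ⋆, so it is not a subgroup.

No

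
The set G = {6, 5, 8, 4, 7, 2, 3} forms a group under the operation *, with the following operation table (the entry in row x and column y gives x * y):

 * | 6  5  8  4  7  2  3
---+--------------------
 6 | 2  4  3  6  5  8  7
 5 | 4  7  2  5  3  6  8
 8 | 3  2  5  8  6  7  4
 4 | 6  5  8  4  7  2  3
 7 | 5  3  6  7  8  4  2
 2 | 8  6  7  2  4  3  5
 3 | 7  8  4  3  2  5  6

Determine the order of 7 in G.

7

The identity element is 4 (its row matches the header).
7^1 = 7
7^2 = 7 * 7 = 8
7^3 = 8 * 7 = 6
7^4 = 6 * 7 = 5
7^5 = 5 * 7 = 3
7^6 = 3 * 7 = 2
7^7 = 2 * 7 = 4
The first power of 7 equal to the identity is 7^7, so ord(7) = 7.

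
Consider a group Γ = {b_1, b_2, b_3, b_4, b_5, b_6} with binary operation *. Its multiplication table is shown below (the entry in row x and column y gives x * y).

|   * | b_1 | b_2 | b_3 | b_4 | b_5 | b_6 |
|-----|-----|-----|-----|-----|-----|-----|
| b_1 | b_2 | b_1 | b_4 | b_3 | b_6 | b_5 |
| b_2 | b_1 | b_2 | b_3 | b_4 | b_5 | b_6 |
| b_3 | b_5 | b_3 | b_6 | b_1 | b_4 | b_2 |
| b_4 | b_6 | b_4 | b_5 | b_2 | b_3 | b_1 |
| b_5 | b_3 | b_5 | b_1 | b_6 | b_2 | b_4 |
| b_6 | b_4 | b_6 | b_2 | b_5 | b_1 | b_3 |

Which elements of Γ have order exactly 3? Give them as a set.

Identity is b_2. Compute the order of each non-identity element by repeated multiplication:
  b_1: b_1 → b_2  (order 2)
  b_3: b_3 → b_6 → b_2  (order 3)
  b_4: b_4 → b_2  (order 2)
  b_5: b_5 → b_2  (order 2)
  b_6: b_6 → b_3 → b_2  (order 3)
Elements of order 3: {b_3, b_6}.

{b_3, b_6}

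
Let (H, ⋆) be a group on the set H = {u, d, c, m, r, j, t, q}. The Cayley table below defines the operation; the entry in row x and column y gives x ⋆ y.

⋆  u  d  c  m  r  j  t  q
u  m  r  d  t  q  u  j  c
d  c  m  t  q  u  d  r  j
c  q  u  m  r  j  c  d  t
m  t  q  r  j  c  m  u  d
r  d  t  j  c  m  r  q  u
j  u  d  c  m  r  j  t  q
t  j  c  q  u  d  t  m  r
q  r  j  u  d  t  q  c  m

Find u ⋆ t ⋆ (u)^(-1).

The identity is j. In row u, the entry j sits in column t, so u^(-1) = t.
u ⋆ t = j
j ⋆ t = t
(Structurally, H here is isomorphic to the quaternion group Q_8.)

t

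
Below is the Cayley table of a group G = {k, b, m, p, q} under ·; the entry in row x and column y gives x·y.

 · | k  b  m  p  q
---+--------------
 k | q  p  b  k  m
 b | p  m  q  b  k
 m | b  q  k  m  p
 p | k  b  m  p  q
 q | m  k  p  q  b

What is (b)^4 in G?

b^1 = b
b^2 = b·b = m
b^3 = m·b = q
b^4 = q·b = k

k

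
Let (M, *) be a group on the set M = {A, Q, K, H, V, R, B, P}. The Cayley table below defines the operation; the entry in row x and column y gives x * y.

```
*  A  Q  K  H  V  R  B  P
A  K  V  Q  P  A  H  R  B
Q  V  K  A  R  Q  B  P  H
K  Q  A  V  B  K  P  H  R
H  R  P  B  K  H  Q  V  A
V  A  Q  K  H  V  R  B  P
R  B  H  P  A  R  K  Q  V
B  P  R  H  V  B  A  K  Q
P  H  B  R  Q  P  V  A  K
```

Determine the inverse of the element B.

H

First locate the identity: row V matches the header, so V is the identity.
Scan row B for V: B * H = V. Hence B^(-1) = H.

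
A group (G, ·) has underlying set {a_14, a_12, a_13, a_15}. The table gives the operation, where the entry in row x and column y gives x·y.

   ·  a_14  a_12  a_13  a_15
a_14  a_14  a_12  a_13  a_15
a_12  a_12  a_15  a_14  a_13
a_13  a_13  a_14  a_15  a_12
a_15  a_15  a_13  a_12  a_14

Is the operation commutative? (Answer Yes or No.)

Check whether the table is symmetric across its main diagonal.
Every entry (row x, col y) equals the entry (row y, col x), so G is abelian.

Yes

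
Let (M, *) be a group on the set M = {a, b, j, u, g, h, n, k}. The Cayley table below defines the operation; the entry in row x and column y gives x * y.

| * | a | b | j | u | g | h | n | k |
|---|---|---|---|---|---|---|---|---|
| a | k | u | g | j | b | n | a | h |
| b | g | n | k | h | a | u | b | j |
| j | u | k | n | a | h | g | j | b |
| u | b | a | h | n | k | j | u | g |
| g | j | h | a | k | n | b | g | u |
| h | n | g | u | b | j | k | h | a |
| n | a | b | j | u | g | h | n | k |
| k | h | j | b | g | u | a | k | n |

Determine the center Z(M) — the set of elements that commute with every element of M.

{k, n}

An element z is central iff its row equals its column in the table.
For h: h * u = b ≠ j = u * h, so h ∉ Z.
Checking each element this way leaves Z(M) = {k, n}.
(Structurally, M here is isomorphic to the dihedral group D_4.)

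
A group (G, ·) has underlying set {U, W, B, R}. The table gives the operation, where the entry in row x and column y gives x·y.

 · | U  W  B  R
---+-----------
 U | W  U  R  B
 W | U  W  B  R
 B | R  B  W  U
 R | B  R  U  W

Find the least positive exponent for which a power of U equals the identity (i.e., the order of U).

2

The identity element is W (its row matches the header).
U^1 = U
U^2 = U·U = W
The first power of U equal to the identity is U^2, so ord(U) = 2.
(Structurally, G here is isomorphic to the Klein four-group V_4.)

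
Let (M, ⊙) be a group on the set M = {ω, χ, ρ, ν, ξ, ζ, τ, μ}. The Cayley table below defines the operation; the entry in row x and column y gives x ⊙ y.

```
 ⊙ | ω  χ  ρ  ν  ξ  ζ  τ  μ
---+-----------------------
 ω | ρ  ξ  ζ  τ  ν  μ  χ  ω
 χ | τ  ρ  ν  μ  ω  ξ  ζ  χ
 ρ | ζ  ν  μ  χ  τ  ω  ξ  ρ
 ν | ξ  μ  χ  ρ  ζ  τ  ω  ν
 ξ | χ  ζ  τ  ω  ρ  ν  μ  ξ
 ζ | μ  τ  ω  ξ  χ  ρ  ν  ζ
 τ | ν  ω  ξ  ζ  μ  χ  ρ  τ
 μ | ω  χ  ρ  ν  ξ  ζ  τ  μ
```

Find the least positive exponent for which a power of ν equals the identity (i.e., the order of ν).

4

The identity element is μ (its row matches the header).
ν^1 = ν
ν^2 = ν ⊙ ν = ρ
ν^3 = ρ ⊙ ν = χ
ν^4 = χ ⊙ ν = μ
The first power of ν equal to the identity is ν^4, so ord(ν) = 4.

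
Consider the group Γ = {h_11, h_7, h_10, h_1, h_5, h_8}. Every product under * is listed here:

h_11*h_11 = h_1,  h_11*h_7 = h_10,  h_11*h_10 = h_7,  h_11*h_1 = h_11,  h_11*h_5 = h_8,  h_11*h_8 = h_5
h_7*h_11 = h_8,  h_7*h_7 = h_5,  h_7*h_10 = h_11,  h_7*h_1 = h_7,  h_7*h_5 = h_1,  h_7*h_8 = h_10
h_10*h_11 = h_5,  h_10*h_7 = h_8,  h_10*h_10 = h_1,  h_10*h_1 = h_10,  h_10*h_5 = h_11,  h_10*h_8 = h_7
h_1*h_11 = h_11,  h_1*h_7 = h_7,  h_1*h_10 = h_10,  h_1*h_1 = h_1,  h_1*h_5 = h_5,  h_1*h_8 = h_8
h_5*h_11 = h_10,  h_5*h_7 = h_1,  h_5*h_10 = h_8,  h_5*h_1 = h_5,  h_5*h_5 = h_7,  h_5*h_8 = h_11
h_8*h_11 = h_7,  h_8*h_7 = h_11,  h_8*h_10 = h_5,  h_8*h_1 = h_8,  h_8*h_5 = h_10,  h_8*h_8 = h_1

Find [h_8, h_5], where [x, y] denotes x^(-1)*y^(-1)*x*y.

Identity is h_1; from the table h_8^(-1) = h_8 and h_5^(-1) = h_7.
h_8*h_7 = h_11
h_11*h_8 = h_5
h_5*h_5 = h_7

h_7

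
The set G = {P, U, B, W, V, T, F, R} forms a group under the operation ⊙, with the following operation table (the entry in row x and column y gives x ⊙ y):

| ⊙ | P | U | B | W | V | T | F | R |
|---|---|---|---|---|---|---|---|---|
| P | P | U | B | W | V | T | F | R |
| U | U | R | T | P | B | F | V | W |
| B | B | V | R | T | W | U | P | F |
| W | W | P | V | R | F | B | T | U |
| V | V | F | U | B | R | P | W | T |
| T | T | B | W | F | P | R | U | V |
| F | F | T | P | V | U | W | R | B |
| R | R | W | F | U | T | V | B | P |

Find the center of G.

{P, R}

An element z is central iff its row equals its column in the table.
For V: V ⊙ U = F ≠ B = U ⊙ V, so V ∉ Z.
Checking each element this way leaves Z(G) = {P, R}.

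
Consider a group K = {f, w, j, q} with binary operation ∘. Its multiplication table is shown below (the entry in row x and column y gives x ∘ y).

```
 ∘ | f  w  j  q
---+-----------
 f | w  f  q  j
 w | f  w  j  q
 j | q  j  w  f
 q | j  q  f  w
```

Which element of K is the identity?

w

The identity e satisfies e ∘ x = x for all x, so its row in the table reproduces the column headers.
Row w reads: f, w, j, q — exactly the header order. So w is the identity.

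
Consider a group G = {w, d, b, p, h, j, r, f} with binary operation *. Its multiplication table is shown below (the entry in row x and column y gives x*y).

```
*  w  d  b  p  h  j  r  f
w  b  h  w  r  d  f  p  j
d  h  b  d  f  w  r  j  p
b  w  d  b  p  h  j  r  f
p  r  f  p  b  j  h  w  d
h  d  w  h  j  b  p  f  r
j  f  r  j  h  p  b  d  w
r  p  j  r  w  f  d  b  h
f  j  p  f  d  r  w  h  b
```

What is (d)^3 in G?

d

d^1 = d
d^2 = d*d = b
d^3 = b*d = d
(Structurally, G here is isomorphic to the elementary abelian group (Z_2)^3.)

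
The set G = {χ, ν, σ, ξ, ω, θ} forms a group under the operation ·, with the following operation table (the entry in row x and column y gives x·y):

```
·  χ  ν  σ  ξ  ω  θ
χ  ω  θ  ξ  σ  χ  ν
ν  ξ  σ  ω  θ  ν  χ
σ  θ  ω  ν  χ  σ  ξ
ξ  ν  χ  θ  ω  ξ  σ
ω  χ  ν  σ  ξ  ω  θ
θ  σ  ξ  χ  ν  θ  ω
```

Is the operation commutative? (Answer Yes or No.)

No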